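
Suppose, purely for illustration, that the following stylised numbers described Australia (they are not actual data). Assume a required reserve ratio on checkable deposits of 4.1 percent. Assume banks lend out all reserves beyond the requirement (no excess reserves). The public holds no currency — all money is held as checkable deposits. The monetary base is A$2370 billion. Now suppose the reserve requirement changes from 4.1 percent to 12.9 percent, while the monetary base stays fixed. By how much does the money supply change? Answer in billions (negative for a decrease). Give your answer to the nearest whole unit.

-39433 billion

Initially m₁ = 1 / (0.041) ≈ 24.39024, so M₁ = 24.39024 × 2370 = 57804.8688 billion.
After the change m₂ = 1 / (0.129) ≈ 7.75194, so M₂ = 7.75194 × 2370 = 18372.0978 billion.
ΔM = M₂ − M₁ = 18372.0978 − 57804.8688 = -39432.771 billion.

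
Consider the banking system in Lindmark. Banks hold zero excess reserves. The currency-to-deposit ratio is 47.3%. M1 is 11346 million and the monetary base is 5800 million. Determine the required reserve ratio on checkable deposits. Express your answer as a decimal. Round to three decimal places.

Using m = M/MB = 11346/5800 ≈ 1.956207. Since m = (1 + c)/(c + rr + e), the denominator satisfies c + rr + e = (1 + c)/m = (1 + 0.473) / 1.956207 ≈ 0.752988.
With c = 0.473 and e = 0, the required reserve ratio on checkable deposits is 0.752988 − 0.473 − 0 = 0.279988.

0.280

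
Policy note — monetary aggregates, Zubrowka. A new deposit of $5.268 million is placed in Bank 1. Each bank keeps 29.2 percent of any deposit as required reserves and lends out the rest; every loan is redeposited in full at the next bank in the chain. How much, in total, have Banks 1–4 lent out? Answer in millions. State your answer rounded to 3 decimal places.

$9.564 million

Bank i lends (1 − rr)^i of the original deposit: Bank 1 lends 5.268·0.7080 ≈ 3.7297, Bank 2 lends 5.268·0.7080² ≈ 2.6407, and so on.
Summing a geometric series: total = 5.268·[0.7080·(1 − 0.7080^4) / (1 − 0.7080)] ≈ 9.5637 million.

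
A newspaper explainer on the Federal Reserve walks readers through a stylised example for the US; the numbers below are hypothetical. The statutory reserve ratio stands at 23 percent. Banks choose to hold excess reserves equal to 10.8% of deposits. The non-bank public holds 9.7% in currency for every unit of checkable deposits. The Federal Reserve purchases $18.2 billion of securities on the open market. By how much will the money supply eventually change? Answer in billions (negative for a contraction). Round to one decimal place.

$45.9 billion

The money multiplier is m = (1 + c) / (rr + e + c) = (1 + 0.097) / (0.23 + 0.108 + 0.097) ≈ 2.5218.
The purchase adds 18.2 billion of base, so ΔM = m × ΔMB = 2.5218 × (+18.2) ≈ 45.8968 billion.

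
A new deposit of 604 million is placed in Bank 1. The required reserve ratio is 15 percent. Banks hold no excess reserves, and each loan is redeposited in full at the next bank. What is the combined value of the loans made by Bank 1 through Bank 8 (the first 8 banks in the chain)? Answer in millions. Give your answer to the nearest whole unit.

Bank i lends (1 − rr)^i of the original deposit: Bank 1 lends 604·0.8500 = 513.4000, Bank 2 lends 604·0.8500² = 436.3900, and so on.
Summing a geometric series: total = 604·[0.8500·(1 − 0.8500^8) / (1 − 0.8500)] ≈ 2490.0224 million.

2490 million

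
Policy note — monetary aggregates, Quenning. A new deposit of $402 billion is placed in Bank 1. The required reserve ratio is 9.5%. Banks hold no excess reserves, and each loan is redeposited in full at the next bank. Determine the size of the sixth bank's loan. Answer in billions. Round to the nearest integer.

$221 billion

Each bank lends a fraction (1 − rr) = 0.9050 of the deposit it receives, so Bank 6 receives 402·0.9050^5 and lends 402·0.9050^6 ≈ 220.8602 billion.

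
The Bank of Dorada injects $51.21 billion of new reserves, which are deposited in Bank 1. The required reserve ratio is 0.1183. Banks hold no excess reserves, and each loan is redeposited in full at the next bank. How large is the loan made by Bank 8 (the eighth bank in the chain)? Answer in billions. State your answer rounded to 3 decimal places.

$18.703 billion

Each bank lends a fraction (1 − rr) = 0.8817 of the deposit it receives, so Bank 8 receives 51.21·0.8817^7 and lends 51.21·0.8817^8 ≈ 18.7034 billion.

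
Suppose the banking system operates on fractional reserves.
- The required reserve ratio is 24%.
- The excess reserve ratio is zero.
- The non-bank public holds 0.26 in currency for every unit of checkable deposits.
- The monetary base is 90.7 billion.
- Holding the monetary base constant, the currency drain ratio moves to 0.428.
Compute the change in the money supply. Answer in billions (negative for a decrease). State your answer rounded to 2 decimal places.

-34.67 billion

Initially m₁ = (1 + 0.26) / (0.24 + 0.26) = 2.52, so M₁ = 2.52 × 90.7 = 228.564 billion.
After the change m₂ = (1 + 0.428) / (0.24 + 0.428) ≈ 2.13772, so M₂ = 2.13772 × 90.7 ≈ 193.8912 billion.
ΔM = M₂ − M₁ = 193.8912 − 228.564 = -34.6728 billion.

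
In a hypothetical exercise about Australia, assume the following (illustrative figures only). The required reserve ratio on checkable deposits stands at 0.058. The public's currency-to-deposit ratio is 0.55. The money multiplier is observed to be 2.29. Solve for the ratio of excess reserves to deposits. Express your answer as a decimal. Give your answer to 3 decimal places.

0.069

Using m = 2.29. Since m = (1 + c)/(c + rr + e), the denominator satisfies c + rr + e = (1 + c)/m = (1 + 0.55) / 2.29 ≈ 0.676856.
With c = 0.55 and rr = 0.058, the ratio of excess reserves to deposits is 0.676856 − 0.55 − 0.058 = 0.068856.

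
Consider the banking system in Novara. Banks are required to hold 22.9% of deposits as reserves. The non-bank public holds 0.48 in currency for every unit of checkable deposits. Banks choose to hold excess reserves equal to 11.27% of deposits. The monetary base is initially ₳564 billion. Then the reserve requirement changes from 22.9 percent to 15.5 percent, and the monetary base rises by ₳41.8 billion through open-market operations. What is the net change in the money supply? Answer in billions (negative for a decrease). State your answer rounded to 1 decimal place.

₳183.3 billion

Before: m₁ = (1 + 0.48) / (0.229 + 0.1127 + 0.48) ≈ 1.80114, MB₁ = 564, so M₁ = 1.80114 × 564 ≈ 1015.843 billion.
After: m₂ = (1 + 0.48) / (0.155 + 0.1127 + 0.48) ≈ 1.97940, MB₂ = 564 + 41.8 = 605.8, so M₂ = 1.97940 × 605.8 ≈ 1199.1205 billion.
ΔM = M₂ − M₁ = 1199.1205 − 1015.843 = 183.2775 billion.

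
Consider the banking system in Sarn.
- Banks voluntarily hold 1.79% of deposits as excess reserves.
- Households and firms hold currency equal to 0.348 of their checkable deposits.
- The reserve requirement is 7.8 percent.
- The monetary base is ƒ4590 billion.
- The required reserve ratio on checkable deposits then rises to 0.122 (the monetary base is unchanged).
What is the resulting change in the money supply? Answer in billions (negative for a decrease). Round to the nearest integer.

Initially m₁ = (1 + 0.348) / (0.078 + 0.0179 + 0.348) ≈ 3.03672, so M₁ = 3.03672 × 4590 = 13938.5448 billion.
After the change m₂ = (1 + 0.348) / (0.122 + 0.0179 + 0.348) ≈ 2.76286, so M₂ = 2.76286 × 4590 = 12681.5274 billion.
ΔM = M₂ − M₁ = 12681.5274 − 13938.5448 = -1257.0174 billion.

-1257 billion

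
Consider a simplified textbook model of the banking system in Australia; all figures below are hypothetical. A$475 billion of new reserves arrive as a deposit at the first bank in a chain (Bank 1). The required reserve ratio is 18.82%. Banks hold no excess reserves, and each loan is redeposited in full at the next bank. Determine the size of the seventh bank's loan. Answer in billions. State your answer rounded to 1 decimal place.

Each bank lends a fraction (1 − rr) = 0.8118 of the deposit it receives, so Bank 7 receives 475·0.8118^6 and lends 475·0.8118^7 ≈ 110.3664 billion.

A$110.4 billion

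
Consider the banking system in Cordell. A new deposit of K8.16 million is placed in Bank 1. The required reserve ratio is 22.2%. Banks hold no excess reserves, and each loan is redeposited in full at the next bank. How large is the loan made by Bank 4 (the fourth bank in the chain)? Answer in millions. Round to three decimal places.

K2.990 million

Each bank lends a fraction (1 − rr) = 0.7780 of the deposit it receives, so Bank 4 receives 8.16·0.7780^3 and lends 8.16·0.7780^4 ≈ 2.9896 million.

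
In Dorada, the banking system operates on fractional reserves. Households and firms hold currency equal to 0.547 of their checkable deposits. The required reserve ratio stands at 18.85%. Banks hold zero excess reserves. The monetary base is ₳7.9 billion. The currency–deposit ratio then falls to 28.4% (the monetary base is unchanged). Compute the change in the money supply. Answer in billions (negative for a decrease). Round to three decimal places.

₳4.852 billion

Initially m₁ = (1 + 0.547) / (0.1885 + 0.547) ≈ 2.10333, so M₁ = 2.10333 × 7.9 ≈ 16.6163 billion.
After the change m₂ = (1 + 0.284) / (0.1885 + 0.284) ≈ 2.71746, so M₂ = 2.71746 × 7.9 ≈ 21.4679 billion.
ΔM = M₂ − M₁ = 21.4679 − 16.6163 = 4.8516 billion.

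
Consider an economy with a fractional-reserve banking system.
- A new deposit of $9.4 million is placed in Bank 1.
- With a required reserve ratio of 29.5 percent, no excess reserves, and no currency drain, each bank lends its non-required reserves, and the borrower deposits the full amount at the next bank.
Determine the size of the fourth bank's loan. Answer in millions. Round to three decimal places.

$2.322 million

Each bank lends a fraction (1 − rr) = 0.7050 of the deposit it receives, so Bank 4 receives 9.4·0.7050^3 and lends 9.4·0.7050^4 ≈ 2.3221 million.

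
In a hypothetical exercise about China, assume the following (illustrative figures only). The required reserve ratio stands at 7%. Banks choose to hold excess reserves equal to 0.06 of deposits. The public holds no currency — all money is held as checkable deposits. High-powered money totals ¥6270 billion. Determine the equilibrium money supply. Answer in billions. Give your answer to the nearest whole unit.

The money multiplier is m = 1 / (rr + e) = 1 / (0.07 + 0.06) ≈ 7.69231.
So M = m × MB = 7.69231 × 6270 = 48230.7837 billion.

¥48231 billion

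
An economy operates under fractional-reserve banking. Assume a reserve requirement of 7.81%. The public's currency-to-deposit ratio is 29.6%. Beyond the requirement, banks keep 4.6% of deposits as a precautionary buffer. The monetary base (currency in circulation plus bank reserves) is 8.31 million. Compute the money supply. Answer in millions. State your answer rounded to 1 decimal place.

25.6 million

The money multiplier is m = (1 + c) / (rr + e + c) = (1 + 0.296) / (0.0781 + 0.046 + 0.296) ≈ 3.0850.
So M = m × MB = 3.0850 × 8.31 ≈ 25.6364 million.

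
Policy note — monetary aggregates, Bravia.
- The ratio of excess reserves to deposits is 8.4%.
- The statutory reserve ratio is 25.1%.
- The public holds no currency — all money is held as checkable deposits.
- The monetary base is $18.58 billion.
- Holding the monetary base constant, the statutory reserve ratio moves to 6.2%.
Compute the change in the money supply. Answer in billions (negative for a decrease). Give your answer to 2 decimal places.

Initially m₁ = 1 / (0.251 + 0.084) ≈ 2.98507, so M₁ = 2.98507 × 18.58 ≈ 55.4626 billion.
After the change m₂ = 1 / (0.062 + 0.084) ≈ 6.84932, so M₂ = 6.84932 × 18.58 ≈ 127.2604 billion.
ΔM = M₂ − M₁ = 127.2604 − 55.4626 = 71.7978 billion.

$71.80 billion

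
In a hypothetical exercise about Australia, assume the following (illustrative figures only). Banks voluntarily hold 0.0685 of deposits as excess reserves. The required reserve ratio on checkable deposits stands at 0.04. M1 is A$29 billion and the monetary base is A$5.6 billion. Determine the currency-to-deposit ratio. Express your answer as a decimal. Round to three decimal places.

Using m = M/MB = 29/5.6 ≈ 5.178571. From m = (1 + c)/(c + rr + e), rearranging gives 1 + c = m·(c + rr + e), so c·(1 − m) = m·(rr + e) − 1.
Hence c = [m·(rr + e) − 1]/(1 − m) = [5.178571 × (0.04 + 0.0685) − 1] / (1 − 5.178571) ≈ 0.104850.

0.105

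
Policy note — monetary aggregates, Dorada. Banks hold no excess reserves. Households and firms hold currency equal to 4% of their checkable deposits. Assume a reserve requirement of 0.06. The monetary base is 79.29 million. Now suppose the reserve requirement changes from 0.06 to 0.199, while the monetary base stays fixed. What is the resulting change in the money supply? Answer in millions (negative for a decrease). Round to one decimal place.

Initially m₁ = (1 + 0.04) / (0.06 + 0.04) = 10.4, so M₁ = 10.4 × 79.29 = 824.616 million.
After the change m₂ = (1 + 0.04) / (0.199 + 0.04) ≈ 4.3515, so M₂ = 4.3515 × 79.29 ≈ 345.0304 million.
ΔM = M₂ − M₁ = 345.0304 − 824.616 = -479.5856 million.

-479.6 million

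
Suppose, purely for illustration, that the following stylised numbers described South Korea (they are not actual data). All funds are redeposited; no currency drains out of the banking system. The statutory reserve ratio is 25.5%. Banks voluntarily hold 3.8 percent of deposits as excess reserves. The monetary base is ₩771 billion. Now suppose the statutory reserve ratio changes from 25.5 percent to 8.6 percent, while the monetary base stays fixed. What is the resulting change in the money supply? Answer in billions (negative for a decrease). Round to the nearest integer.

₩3586 billion

Initially m₁ = 1 / (0.255 + 0.038) ≈ 3.4130, so M₁ = 3.4130 × 771 = 2631.423 billion.
After the change m₂ = 1 / (0.086 + 0.038) ≈ 8.0645, so M₂ = 8.0645 × 771 = 6217.7295 billion.
ΔM = M₂ − M₁ = 6217.7295 − 2631.423 = 3586.3065 billion.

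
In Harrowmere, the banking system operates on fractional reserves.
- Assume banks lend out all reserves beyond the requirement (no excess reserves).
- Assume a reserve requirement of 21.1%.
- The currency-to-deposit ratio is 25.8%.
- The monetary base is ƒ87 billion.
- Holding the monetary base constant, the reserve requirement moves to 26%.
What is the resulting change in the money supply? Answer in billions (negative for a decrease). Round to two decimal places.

-22.07 billion

Initially m₁ = (1 + 0.258) / (0.211 + 0.258) ≈ 2.68230, so M₁ = 2.68230 × 87 = 233.3601 billion.
After the change m₂ = (1 + 0.258) / (0.26 + 0.258) ≈ 2.42857, so M₂ = 2.42857 × 87 ≈ 211.2856 billion.
ΔM = M₂ − M₁ = 211.2856 − 233.3601 = -22.0745 billion.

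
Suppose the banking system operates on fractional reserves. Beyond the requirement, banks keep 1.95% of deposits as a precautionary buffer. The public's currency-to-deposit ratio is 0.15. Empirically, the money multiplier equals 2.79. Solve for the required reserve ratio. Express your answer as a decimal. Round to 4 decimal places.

Using m = 2.79. Since m = (1 + c)/(c + rr + e), the denominator satisfies c + rr + e = (1 + c)/m = (1 + 0.15) / 2.79 ≈ 0.412186.
With c = 0.15 and e = 0.0195, the required reserve ratio is 0.412186 − 0.15 − 0.0195 = 0.242686.

0.2427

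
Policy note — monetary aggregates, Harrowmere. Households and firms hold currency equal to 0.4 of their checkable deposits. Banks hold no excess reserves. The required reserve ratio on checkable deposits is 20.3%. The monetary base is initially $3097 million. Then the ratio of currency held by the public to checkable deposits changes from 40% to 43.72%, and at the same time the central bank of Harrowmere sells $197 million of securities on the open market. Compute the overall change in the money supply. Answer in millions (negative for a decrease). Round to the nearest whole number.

Before: m₁ = (1 + 0.4) / (0.203 + 0.4) ≈ 2.32172, MB₁ = 3097, so M₁ = 2.32172 × 3097 ≈ 7190.3668 million.
After: m₂ = (1 + 0.4372) / (0.203 + 0.4372) ≈ 2.24492, MB₂ = 3097 − 197 = 2900, so M₂ = 2.24492 × 2900 = 6510.268 million.
ΔM = M₂ − M₁ = 6510.268 − 7190.3668 = -680.0988 million.

-680 million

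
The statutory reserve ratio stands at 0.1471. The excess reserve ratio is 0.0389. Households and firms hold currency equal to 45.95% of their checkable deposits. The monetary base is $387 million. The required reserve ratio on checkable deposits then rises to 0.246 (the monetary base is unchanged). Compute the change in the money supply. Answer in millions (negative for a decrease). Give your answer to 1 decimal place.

-116.3 million

Initially m₁ = (1 + 0.4595) / (0.1471 + 0.0389 + 0.4595) ≈ 2.26104, so M₁ = 2.26104 × 387 ≈ 875.0225 million.
After the change m₂ = (1 + 0.4595) / (0.246 + 0.0389 + 0.4595) ≈ 1.96064, so M₂ = 1.96064 × 387 ≈ 758.7677 million.
ΔM = M₂ − M₁ = 758.7677 − 875.0225 = -116.2548 million.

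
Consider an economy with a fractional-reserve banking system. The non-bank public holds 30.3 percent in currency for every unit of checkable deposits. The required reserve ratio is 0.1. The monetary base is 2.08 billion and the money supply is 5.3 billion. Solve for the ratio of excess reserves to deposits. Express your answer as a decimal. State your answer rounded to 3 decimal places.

0.108

Using m = M/MB = 5.3/2.08 ≈ 2.548077. Since m = (1 + c)/(c + rr + e), the denominator satisfies c + rr + e = (1 + c)/m = (1 + 0.303) / 2.548077 ≈ 0.511366.
With c = 0.303 and rr = 0.1, the ratio of excess reserves to deposits is 0.511366 − 0.303 − 0.1 = 0.108366.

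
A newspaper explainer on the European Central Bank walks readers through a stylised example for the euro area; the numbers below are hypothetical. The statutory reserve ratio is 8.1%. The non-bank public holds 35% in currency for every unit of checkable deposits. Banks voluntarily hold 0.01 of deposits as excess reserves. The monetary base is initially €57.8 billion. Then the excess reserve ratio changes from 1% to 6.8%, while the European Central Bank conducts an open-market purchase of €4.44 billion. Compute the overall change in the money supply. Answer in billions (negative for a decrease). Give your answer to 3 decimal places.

Before: m₁ = (1 + 0.35) / (0.081 + 0.01 + 0.35) ≈ 3.061224, MB₁ = 57.8, so M₁ = 3.061224 × 57.8 ≈ 176.9387 billion.
After: m₂ = (1 + 0.35) / (0.081 + 0.068 + 0.35) ≈ 2.705411, MB₂ = 57.8 + 4.44 = 62.24, so M₂ = 2.705411 × 62.24 ≈ 168.3848 billion.
ΔM = M₂ − M₁ = 168.3848 − 176.9387 = -8.5539 billion.

-8.554 billion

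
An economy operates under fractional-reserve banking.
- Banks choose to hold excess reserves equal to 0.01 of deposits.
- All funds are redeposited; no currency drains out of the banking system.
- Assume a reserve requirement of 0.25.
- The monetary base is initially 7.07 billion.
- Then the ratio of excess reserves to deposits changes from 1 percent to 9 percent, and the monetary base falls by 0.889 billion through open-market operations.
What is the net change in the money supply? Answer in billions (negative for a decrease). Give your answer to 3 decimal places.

-9.013 billion

Before: m₁ = 1 / (0.25 + 0.01) ≈ 3.84615, MB₁ = 7.07, so M₁ = 3.84615 × 7.07 ≈ 27.1923 billion.
After: m₂ = 1 / (0.25 + 0.09) ≈ 2.94118, MB₂ = 7.07 − 0.889 = 6.181, so M₂ = 2.94118 × 6.181 ≈ 18.1794 billion.
ΔM = M₂ − M₁ = 18.1794 − 27.1923 = -9.0129 billion.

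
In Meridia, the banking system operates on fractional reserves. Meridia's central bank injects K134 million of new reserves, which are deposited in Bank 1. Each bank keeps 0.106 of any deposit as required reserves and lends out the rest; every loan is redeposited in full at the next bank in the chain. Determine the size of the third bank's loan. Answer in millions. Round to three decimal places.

Each bank lends a fraction (1 − rr) = 0.8940 of the deposit it receives, so Bank 3 receives 134·0.8940^2 and lends 134·0.8940^3 ≈ 95.7453 million.

K95.745 million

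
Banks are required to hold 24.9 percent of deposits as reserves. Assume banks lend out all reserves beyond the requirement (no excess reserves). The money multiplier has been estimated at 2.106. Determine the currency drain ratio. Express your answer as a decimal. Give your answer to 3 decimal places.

0.430

Using m = 2.106. From m = (1 + c)/(c + rr + e), rearranging gives 1 + c = m·(c + rr + e), so c·(1 − m) = m·(rr + e) − 1.
Hence c = [m·(rr + e) − 1]/(1 − m) = [2.106 × (0.249 + 0) − 1] / (1 − 2.106) ≈ 0.430024.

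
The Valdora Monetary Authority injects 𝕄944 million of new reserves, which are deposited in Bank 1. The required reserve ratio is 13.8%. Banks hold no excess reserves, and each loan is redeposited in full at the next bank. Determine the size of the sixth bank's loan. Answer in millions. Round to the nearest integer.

Each bank lends a fraction (1 − rr) = 0.8620 of the deposit it receives, so Bank 6 receives 944·0.8620^5 and lends 944·0.8620^6 ≈ 387.2715 million.

𝕄387 million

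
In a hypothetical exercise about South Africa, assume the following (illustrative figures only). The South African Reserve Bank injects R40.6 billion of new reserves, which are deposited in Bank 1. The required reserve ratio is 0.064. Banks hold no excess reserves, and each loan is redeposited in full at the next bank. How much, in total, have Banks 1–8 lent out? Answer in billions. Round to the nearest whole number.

Bank i lends (1 − rr)^i of the original deposit: Bank 1 lends 40.6·0.9360 = 38.0016, Bank 2 lends 40.6·0.9360² ≈ 35.5695, and so on.
Summing a geometric series: total = 40.6·[0.9360·(1 − 0.9360^8) / (1 − 0.9360)] ≈ 243.9678 billion.

R244 billion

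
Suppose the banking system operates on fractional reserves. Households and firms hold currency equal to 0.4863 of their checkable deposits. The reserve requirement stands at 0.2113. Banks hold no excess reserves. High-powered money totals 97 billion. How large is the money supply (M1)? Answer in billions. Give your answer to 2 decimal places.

206.67 billion

The money multiplier is m = (1 + c) / (rr + c) = (1 + 0.4863) / (0.2113 + 0.4863) ≈ 2.13059.
So M = m × MB = 2.13059 × 97 ≈ 206.6672 billion.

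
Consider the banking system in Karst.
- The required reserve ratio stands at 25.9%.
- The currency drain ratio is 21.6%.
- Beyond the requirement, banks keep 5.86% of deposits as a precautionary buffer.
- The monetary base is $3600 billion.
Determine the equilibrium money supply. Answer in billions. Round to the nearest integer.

$8204 billion

The money multiplier is m = (1 + c) / (rr + e + c) = (1 + 0.216) / (0.259 + 0.0586 + 0.216) ≈ 2.27886.
So M = m × MB = 2.27886 × 3600 = 8203.896 billion.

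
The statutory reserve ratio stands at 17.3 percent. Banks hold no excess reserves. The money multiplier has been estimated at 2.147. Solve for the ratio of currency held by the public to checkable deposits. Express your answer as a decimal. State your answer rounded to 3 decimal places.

0.548

Using m = 2.147. From m = (1 + c)/(c + rr + e), rearranging gives 1 + c = m·(c + rr + e), so c·(1 − m) = m·(rr + e) − 1.
Hence c = [m·(rr + e) − 1]/(1 − m) = [2.147 × (0.173 + 0) − 1] / (1 − 2.147) ≈ 0.548011.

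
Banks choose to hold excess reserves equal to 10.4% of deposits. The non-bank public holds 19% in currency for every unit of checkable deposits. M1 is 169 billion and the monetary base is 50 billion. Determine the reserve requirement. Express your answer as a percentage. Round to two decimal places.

Using m = M/MB = 169/50 = 3.380000. Since m = (1 + c)/(c + rr + e), the denominator satisfies c + rr + e = (1 + c)/m = (1 + 0.19) / 3.380000 ≈ 0.352071.
With c = 0.19 and e = 0.104, the reserve requirement is 0.352071 − 0.19 − 0.104 = 0.058071.

5.81%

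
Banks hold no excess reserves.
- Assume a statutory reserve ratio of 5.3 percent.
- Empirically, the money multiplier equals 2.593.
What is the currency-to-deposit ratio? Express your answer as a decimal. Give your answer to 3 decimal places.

0.541

Using m = 2.593. From m = (1 + c)/(c + rr + e), rearranging gives 1 + c = m·(c + rr + e), so c·(1 − m) = m·(rr + e) − 1.
Hence c = [m·(rr + e) − 1]/(1 − m) = [2.593 × (0.053 + 0) − 1] / (1 − 2.593) ≈ 0.541476.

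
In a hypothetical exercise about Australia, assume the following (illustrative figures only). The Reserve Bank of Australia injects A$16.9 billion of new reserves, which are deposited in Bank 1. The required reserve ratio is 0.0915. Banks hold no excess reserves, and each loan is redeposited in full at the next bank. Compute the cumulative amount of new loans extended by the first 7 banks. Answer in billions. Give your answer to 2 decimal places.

Bank i lends (1 − rr)^i of the original deposit: Bank 1 lends 16.9·0.9085 ≈ 15.3536, Bank 2 lends 16.9·0.9085² ≈ 13.9488, and so on.
Summing a geometric series: total = 16.9·[0.9085·(1 − 0.9085^7) / (1 − 0.9085)] ≈ 82.0828 billion.

A$82.08 billion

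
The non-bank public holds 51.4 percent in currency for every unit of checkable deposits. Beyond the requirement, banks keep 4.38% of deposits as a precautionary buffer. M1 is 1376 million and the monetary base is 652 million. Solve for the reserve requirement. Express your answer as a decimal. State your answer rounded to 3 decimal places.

Using m = M/MB = 1376/652 ≈ 2.110429. Since m = (1 + c)/(c + rr + e), the denominator satisfies c + rr + e = (1 + c)/m = (1 + 0.514) / 2.110429 ≈ 0.717390.
With c = 0.514 and e = 0.0438, the reserve requirement is 0.717390 − 0.514 − 0.0438 = 0.15959.

0.160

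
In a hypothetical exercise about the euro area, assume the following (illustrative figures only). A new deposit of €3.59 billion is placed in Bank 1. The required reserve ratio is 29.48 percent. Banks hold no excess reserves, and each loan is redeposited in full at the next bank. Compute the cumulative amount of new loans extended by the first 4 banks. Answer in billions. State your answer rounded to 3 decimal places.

Bank i lends (1 − rr)^i of the original deposit: Bank 1 lends 3.59·0.7052 ≈ 2.5317, Bank 2 lends 3.59·0.7052² ≈ 1.7853, and so on.
Summing a geometric series: total = 3.59·[0.7052·(1 − 0.7052^4) / (1 − 0.7052)] ≈ 6.4639 billion.

€6.464 billion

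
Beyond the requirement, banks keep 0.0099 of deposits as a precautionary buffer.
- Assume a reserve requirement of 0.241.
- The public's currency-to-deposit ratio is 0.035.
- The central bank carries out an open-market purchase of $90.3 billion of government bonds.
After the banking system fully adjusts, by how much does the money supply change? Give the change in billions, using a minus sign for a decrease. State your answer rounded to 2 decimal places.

The money multiplier is m = (1 + c) / (rr + e + c) = (1 + 0.035) / (0.241 + 0.0099 + 0.035) ≈ 3.62015.
The purchase adds 90.3 billion of base, so ΔM = m × ΔMB = 3.62015 × (+90.3) ≈ 326.8995 billion.

$326.90 billion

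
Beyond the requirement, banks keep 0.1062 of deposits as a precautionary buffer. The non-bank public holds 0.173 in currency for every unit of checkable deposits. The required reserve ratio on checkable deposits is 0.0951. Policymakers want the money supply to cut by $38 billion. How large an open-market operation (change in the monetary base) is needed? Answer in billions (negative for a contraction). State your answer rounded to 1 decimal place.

The money multiplier is m = (1 + c) / (rr + e + c) = (1 + 0.173) / (0.0951 + 0.1062 + 0.173) ≈ 3.1338.
ΔMB = ΔM / m = (−38) / 3.1338 ≈ -12.1259 billion.

-12.1 billion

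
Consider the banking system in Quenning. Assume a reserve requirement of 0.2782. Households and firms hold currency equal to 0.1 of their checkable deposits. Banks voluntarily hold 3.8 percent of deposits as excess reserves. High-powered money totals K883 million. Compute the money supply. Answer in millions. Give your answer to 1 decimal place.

K2333.7 million

The money multiplier is m = (1 + c) / (rr + e + c) = (1 + 0.1) / (0.2782 + 0.038 + 0.1) ≈ 2.64296.
So M = m × MB = 2.64296 × 883 ≈ 2333.7337 million.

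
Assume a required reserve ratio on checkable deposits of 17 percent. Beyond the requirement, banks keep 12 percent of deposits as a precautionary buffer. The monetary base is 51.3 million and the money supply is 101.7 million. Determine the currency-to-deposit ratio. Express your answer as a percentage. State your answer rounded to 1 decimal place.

Using m = M/MB = 101.7/51.3 ≈ 1.982456. From m = (1 + c)/(c + rr + e), rearranging gives 1 + c = m·(c + rr + e), so c·(1 − m) = m·(rr + e) − 1.
Hence c = [m·(rr + e) − 1]/(1 − m) = [1.982456 × (0.17 + 0.12) − 1] / (1 − 1.982456) ≈ 0.432679.

43.3%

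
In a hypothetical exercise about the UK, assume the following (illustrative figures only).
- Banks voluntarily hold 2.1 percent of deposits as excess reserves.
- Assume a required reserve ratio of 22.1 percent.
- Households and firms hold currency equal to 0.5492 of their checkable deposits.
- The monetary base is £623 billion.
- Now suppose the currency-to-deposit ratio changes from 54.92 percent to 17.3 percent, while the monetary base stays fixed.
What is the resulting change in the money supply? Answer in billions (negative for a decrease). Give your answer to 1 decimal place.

Initially m₁ = (1 + 0.5492) / (0.221 + 0.021 + 0.5492) ≈ 1.95804, so M₁ = 1.95804 × 623 ≈ 1219.8589 billion.
After the change m₂ = (1 + 0.173) / (0.221 + 0.021 + 0.173) ≈ 2.82651, so M₂ = 2.82651 × 623 ≈ 1760.9157 billion.
ΔM = M₂ − M₁ = 1760.9157 − 1219.8589 = 541.0568 billion.

£541.1 billion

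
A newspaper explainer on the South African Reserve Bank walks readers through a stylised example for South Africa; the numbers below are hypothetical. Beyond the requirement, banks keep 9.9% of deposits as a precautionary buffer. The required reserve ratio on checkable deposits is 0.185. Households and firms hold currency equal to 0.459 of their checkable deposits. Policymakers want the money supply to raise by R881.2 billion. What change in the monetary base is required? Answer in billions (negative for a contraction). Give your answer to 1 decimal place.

The money multiplier is m = (1 + c) / (rr + e + c) = (1 + 0.459) / (0.185 + 0.099 + 0.459) ≈ 1.96366.
ΔMB = ΔM / m = (+881.2) / 1.96366 ≈ 448.7539 billion.

R448.8 billion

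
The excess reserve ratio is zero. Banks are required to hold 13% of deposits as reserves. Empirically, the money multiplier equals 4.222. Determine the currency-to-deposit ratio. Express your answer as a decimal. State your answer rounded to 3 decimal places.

Using m = 4.222. From m = (1 + c)/(c + rr + e), rearranging gives 1 + c = m·(c + rr + e), so c·(1 − m) = m·(rr + e) − 1.
Hence c = [m·(rr + e) − 1]/(1 − m) = [4.222 × (0.13 + 0) − 1] / (1 − 4.222) ≈ 0.140019.

0.140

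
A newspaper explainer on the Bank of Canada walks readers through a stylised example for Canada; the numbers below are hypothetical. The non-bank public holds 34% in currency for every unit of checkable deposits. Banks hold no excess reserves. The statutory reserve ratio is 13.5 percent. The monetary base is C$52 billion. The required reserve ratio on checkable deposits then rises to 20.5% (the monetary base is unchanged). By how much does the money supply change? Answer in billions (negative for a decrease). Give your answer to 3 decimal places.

-18.842 billion

Initially m₁ = (1 + 0.34) / (0.135 + 0.34) ≈ 2.821053, so M₁ = 2.821053 × 52 ≈ 146.6948 billion.
After the change m₂ = (1 + 0.34) / (0.205 + 0.34) ≈ 2.458716, so M₂ = 2.458716 × 52 ≈ 127.8532 billion.
ΔM = M₂ − M₁ = 127.8532 − 146.6948 = -18.8416 billion.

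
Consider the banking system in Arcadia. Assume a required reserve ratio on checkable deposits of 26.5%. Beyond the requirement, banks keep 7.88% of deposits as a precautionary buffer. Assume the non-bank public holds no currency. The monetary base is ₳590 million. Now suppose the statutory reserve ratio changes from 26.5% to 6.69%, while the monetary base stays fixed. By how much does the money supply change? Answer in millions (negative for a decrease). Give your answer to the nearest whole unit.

Initially m₁ = 1 / (0.265 + 0.0788) ≈ 2.9087, so M₁ = 2.9087 × 590 = 1716.133 million.
After the change m₂ = 1 / (0.0669 + 0.0788) ≈ 6.8634, so M₂ = 6.8634 × 590 = 4049.406 million.
ΔM = M₂ − M₁ = 4049.406 − 1716.133 = 2333.273 million.

₳2333 million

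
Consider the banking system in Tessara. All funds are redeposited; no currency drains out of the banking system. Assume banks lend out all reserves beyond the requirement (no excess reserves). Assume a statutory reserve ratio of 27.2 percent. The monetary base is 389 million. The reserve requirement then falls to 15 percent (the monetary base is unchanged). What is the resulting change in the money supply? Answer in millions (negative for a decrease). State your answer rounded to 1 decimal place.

1163.2 million

Initially m₁ = 1 / (0.272) ≈ 3.67647, so M₁ = 3.67647 × 389 ≈ 1430.1468 million.
After the change m₂ = 1 / (0.15) ≈ 6.66667, so M₂ = 6.66667 × 389 ≈ 2593.3346 million.
ΔM = M₂ − M₁ = 2593.3346 − 1430.1468 = 1163.1878 million.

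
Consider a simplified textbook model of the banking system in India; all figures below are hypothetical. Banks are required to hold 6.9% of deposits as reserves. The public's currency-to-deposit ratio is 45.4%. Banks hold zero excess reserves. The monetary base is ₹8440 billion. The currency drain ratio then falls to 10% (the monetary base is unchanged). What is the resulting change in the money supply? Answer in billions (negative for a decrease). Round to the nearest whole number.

₹31471 billion

Initially m₁ = (1 + 0.454) / (0.069 + 0.454) ≈ 2.78011, so M₁ = 2.78011 × 8440 = 23464.1284 billion.
After the change m₂ = (1 + 0.1) / (0.069 + 0.1) ≈ 6.50888, so M₂ = 6.50888 × 8440 = 54934.9472 billion.
ΔM = M₂ − M₁ = 54934.9472 − 23464.1284 = 31470.8188 billion.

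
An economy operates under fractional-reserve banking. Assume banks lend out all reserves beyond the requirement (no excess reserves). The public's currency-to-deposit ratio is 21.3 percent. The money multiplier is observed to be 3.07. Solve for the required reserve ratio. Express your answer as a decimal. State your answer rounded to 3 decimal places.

Using m = 3.07. Since m = (1 + c)/(c + rr + e), the denominator satisfies c + rr + e = (1 + c)/m = (1 + 0.213) / 3.07 ≈ 0.395114.
With c = 0.213 and e = 0, the required reserve ratio is 0.395114 − 0.213 − 0 = 0.182114.

0.182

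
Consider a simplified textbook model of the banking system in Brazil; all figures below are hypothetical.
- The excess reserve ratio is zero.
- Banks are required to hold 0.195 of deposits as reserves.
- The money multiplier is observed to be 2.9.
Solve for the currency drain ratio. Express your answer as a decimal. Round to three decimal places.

Using m = 2.9. From m = (1 + c)/(c + rr + e), rearranging gives 1 + c = m·(c + rr + e), so c·(1 − m) = m·(rr + e) − 1.
Hence c = [m·(rr + e) − 1]/(1 − m) = [2.9 × (0.195 + 0) − 1] / (1 − 2.9) ≈ 0.228684.

0.229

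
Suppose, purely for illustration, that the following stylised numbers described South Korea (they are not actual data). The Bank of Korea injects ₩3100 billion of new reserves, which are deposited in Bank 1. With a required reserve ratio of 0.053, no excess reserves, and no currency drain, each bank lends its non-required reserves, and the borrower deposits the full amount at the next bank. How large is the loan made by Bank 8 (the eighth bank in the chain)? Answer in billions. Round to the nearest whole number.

Each bank lends a fraction (1 − rr) = 0.9470 of the deposit it receives, so Bank 8 receives 3100·0.9470^7 and lends 3100·0.9470^8 ≈ 2005.2177 billion.

₩2005 billion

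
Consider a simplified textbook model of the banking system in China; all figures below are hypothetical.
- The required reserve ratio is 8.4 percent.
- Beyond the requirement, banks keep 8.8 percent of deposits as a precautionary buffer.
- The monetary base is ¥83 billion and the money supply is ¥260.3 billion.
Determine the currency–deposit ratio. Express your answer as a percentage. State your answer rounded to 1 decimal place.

Using m = M/MB = 260.3/83 ≈ 3.136145. From m = (1 + c)/(c + rr + e), rearranging gives 1 + c = m·(c + rr + e), so c·(1 − m) = m·(rr + e) − 1.
Hence c = [m·(rr + e) − 1]/(1 − m) = [3.136145 × (0.084 + 0.088) − 1] / (1 − 3.136145) ≈ 0.215614.

21.6%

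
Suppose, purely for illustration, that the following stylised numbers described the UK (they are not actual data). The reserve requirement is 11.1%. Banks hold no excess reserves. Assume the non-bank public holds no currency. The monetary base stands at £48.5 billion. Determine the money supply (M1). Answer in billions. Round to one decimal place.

£436.9 billion

With no currency drain or excess reserves, the money multiplier is m = 1/rr = 1/0.111 ≈ 9.0090.
Money supply M = m × MB = 9.0090 × 48.5 = 436.9365 billion.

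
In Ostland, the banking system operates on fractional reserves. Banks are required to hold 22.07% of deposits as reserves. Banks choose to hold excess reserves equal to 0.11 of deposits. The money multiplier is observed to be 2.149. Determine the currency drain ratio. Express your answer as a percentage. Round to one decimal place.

Using m = 2.149. From m = (1 + c)/(c + rr + e), rearranging gives 1 + c = m·(c + rr + e), so c·(1 − m) = m·(rr + e) − 1.
Hence c = [m·(rr + e) − 1]/(1 − m) = [2.149 × (0.2207 + 0.11) − 1] / (1 − 2.149) ≈ 0.251807.

25.2%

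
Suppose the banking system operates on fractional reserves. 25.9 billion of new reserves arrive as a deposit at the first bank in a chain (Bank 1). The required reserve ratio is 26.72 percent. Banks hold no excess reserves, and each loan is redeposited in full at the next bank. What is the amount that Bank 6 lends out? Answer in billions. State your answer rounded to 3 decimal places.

4.011 billion

Each bank lends a fraction (1 − rr) = 0.7328 of the deposit it receives, so Bank 6 receives 25.9·0.7328^5 and lends 25.9·0.7328^6 ≈ 4.0106 billion.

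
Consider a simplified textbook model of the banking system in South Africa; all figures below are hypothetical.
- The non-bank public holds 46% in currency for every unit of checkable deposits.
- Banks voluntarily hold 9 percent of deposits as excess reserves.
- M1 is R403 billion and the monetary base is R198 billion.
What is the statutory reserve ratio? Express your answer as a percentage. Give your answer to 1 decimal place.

16.7%

Using m = M/MB = 403/198 ≈ 2.035354. Since m = (1 + c)/(c + rr + e), the denominator satisfies c + rr + e = (1 + c)/m = (1 + 0.46) / 2.035354 ≈ 0.717320.
With c = 0.46 and e = 0.09, the statutory reserve ratio is 0.717320 − 0.46 − 0.09 = 0.16732.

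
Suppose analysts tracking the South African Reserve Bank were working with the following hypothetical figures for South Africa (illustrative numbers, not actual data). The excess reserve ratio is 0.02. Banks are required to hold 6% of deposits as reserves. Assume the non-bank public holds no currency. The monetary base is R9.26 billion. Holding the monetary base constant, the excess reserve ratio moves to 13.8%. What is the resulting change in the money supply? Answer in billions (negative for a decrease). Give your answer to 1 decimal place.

-69.0 billion

Initially m₁ = 1 / (0.06 + 0.02) = 12.5, so M₁ = 12.5 × 9.26 = 115.75 billion.
After the change m₂ = 1 / (0.06 + 0.138) ≈ 5.0505, so M₂ = 5.0505 × 9.26 ≈ 46.7676 billion.
ΔM = M₂ − M₁ = 46.7676 − 115.75 = -68.9824 billion.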